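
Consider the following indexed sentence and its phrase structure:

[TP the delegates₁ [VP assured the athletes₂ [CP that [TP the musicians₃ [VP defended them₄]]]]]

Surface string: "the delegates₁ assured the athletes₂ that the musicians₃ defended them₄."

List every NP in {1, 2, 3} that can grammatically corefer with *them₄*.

*them* is a pronoun, so Principle B applies: it must be free in its binding domain.
Binding domain of *them₄*: the embedded TP, whose subject is the musicians₃.
*the delegates₁* c-commands the pronoun but from outside its binding domain, and is not c-commanded by it → coindexation permitted.
*the athletes₂* c-commands the pronoun but from outside its binding domain, and is not c-commanded by it → coindexation permitted.
*the musicians₃* c-commands the pronoun within its binding domain → coindexation would violate Principle B.

{1, 2}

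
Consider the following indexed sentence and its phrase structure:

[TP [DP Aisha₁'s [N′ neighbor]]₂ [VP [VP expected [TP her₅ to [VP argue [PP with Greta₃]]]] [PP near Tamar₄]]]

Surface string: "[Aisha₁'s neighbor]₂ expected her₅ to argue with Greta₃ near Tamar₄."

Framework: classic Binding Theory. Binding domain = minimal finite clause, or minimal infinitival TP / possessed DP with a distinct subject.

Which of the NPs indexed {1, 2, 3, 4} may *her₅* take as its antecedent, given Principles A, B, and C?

*her* is a pronoun, so Principle B applies: it must be free in its binding domain.
Binding domain of *her₅*: the matrix TP, whose subject is [Aisha₁'s neighbor]₂.
*Aisha₁* and the pronoun do not c-command one another → neither Principle B nor Principle C is at stake; coindexation permitted.
*[Aisha₁'s neighbor]₂* c-commands the pronoun within its binding domain → coindexation would violate Principle B.
*Greta₃*: the pronoun c-commands this R-expression → coindexation would violate Principle C on *Greta₃*.
*Tamar₄* and the pronoun do not c-command one another → neither Principle B nor Principle C is at stake; coindexation permitted.

{1, 4}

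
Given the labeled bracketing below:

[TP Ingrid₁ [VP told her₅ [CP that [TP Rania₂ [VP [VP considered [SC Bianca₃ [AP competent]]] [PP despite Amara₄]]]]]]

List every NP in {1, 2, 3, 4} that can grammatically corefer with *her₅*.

*her* is a pronoun, so Principle B applies: it must be free in its binding domain.
Binding domain of *her₅*: the matrix TP, whose subject is Ingrid₁.
*Ingrid₁* c-commands the pronoun within its binding domain → coindexation would violate Principle B.
*Rania₂*: the pronoun c-commands this R-expression → coindexation would violate Principle C on *Rania₂*.
*Bianca₃*: the pronoun c-commands this R-expression → coindexation would violate Principle C on *Bianca₃*.
*Amara₄*: the pronoun c-commands this R-expression → coindexation would violate Principle C on *Amara₄*.

none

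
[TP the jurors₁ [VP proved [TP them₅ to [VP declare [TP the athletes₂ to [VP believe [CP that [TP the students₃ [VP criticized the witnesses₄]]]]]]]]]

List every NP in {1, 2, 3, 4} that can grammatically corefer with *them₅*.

*them* is a pronoun, so Principle B applies: it must be free in its binding domain.
Binding domain of *them₅*: the matrix TP, whose subject is the jurors₁.
*the jurors₁* c-commands the pronoun within its binding domain → coindexation would violate Principle B.
*the athletes₂*: the pronoun c-commands this R-expression → coindexation would violate Principle C on *the athletes₂*.
*the students₃*: the pronoun c-commands this R-expression → coindexation would violate Principle C on *the students₃*.
*the witnesses₄*: the pronoun c-commands this R-expression → coindexation would violate Principle C on *the witnesses₄*.

none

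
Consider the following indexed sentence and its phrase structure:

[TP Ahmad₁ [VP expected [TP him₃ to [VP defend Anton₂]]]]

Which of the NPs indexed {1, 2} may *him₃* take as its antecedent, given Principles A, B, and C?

*him* is a pronoun, so Principle B applies: it must be free in its binding domain.
Binding domain of *him₃*: the matrix TP, whose subject is Ahmad₁.
*Ahmad₁* c-commands the pronoun within its binding domain → coindexation would violate Principle B.
*Anton₂*: the pronoun c-commands this R-expression → coindexation would violate Principle C on *Anton₂*.

none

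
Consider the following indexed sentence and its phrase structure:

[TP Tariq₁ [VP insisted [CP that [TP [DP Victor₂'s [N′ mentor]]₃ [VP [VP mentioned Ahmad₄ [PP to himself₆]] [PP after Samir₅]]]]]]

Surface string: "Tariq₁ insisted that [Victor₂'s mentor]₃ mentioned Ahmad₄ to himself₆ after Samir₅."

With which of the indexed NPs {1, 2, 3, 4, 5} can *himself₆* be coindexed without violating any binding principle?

*himself* is an anaphor, so Principle A applies: it must be bound in its binding domain.
Binding domain of *himself₆*: the embedded TP, whose subject is [Victor₂'s mentor]₃.
*Tariq₁* c-commands the anaphor but is outside its binding domain → cannot satisfy Principle A.
*Victor₂* does not c-command the anaphor → cannot bind it.
*[Victor₂'s mentor]₃* c-commands the anaphor within its binding domain → licit binder.
*Ahmad₄* c-commands the anaphor within its binding domain → licit binder.
*Samir₅* does not c-command the anaphor → cannot bind it.

{3, 4}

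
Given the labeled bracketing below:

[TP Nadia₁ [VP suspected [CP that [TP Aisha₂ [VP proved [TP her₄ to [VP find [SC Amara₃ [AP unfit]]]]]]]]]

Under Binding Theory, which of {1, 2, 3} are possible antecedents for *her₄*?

*her* is a pronoun, so Principle B applies: it must be free in its binding domain.
Binding domain of *her₄*: the embedded TP, whose subject is Aisha₂.
*Nadia₁* c-commands the pronoun but from outside its binding domain, and is not c-commanded by it → coindexation permitted.
*Aisha₂* c-commands the pronoun within its binding domain → coindexation would violate Principle B.
*Amara₃*: the pronoun c-commands this R-expression → coindexation would violate Principle C on *Amara₃*.

{1}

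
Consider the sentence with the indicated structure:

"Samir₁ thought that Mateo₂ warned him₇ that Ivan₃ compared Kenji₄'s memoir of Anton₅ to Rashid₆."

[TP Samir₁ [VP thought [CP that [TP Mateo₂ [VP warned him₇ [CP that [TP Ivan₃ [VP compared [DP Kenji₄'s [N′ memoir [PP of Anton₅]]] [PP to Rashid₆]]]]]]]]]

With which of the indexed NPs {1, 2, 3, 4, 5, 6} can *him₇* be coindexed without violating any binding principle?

{1}

*him* is a pronoun, so Principle B applies: it must be free in its binding domain.
Binding domain of *him₇*: the embedded TP, whose subject is Mateo₂.
*Samir₁* c-commands the pronoun but from outside its binding domain, and is not c-commanded by it → coindexation permitted.
*Mateo₂* c-commands the pronoun within its binding domain → coindexation would violate Principle B.
*Ivan₃*: the pronoun c-commands this R-expression → coindexation would violate Principle C on *Ivan₃*.
*Kenji₄*: the pronoun c-commands this R-expression → coindexation would violate Principle C on *Kenji₄*.
*Anton₅*: the pronoun c-commands this R-expression → coindexation would violate Principle C on *Anton₅*.
*Rashid₆*: the pronoun c-commands this R-expression → coindexation would violate Principle C on *Rashid₆*.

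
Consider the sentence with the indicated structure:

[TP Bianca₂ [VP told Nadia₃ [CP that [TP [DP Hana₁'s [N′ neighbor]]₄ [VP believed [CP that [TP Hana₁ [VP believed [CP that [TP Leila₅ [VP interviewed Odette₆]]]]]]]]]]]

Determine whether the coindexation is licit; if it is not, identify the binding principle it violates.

grammatical

The two coindexed NPs are *Hana₁* and *Hana₁*.
*Hana₁* is an R-expression; no coindexed NP c-commands it, so Principle C holds.
*Hana₁* is an R-expression; *Hana₁* does not c-command it, and no other NP shares its index, so Principle C is satisfied.
All principles are respected.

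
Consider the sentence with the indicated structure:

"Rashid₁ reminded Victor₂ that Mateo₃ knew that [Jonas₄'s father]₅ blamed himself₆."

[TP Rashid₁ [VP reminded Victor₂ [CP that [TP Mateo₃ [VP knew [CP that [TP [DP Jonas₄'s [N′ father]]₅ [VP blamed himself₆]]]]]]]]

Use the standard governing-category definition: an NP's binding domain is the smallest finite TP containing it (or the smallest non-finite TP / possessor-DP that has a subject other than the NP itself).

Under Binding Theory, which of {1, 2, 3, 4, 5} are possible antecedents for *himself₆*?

*himself* is an anaphor, so Principle A applies: it must be bound in its binding domain.
Binding domain of *himself₆*: the embedded TP, whose subject is [Jonas₄'s father]₅.
*Rashid₁* c-commands the anaphor but is outside its binding domain → cannot satisfy Principle A.
*Victor₂* c-commands the anaphor but is outside its binding domain → cannot satisfy Principle A.
*Mateo₃* c-commands the anaphor but is outside its binding domain → cannot satisfy Principle A.
*Jonas₄* does not c-command the anaphor → cannot bind it.
*[Jonas₄'s father]₅* c-commands the anaphor within its binding domain → licit binder.

{5}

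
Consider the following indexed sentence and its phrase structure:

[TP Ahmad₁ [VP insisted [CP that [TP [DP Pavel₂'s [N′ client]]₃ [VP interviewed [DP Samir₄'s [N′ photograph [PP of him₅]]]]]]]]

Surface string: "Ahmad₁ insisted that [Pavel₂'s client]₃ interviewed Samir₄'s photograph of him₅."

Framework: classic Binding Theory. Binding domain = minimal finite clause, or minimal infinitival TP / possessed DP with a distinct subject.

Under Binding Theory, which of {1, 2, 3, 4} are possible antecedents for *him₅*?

*him* is a pronoun, so Principle B applies: it must be free in its binding domain.
Binding domain of *him₅*: the possessed DP, whose subject is Samir₄.
*Ahmad₁* c-commands the pronoun but from outside its binding domain, and is not c-commanded by it → coindexation permitted.
*Pavel₂* and the pronoun do not c-command one another → neither Principle B nor Principle C is at stake; coindexation permitted.
*[Pavel₂'s client]₃* c-commands the pronoun but from outside its binding domain, and is not c-commanded by it → coindexation permitted.
*Samir₄* c-commands the pronoun within its binding domain → coindexation would violate Principle B.

{1, 2, 3}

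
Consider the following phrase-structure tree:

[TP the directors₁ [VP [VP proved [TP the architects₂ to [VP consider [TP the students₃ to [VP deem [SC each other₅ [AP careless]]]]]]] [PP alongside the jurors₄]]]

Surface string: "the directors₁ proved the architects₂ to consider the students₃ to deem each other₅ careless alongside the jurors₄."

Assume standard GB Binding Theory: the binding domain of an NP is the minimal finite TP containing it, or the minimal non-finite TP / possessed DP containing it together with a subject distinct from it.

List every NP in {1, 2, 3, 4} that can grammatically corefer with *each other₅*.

*each other* is an anaphor, so Principle A applies: it must be bound in its binding domain.
Binding domain of *each other₅*: the embedded TP, whose subject is the students₃.
*the directors₁* c-commands the anaphor but is outside its binding domain → cannot satisfy Principle A.
*the architects₂* c-commands the anaphor but is outside its binding domain → cannot satisfy Principle A.
*the students₃* c-commands the anaphor within its binding domain → licit binder.
*the jurors₄* does not c-command the anaphor → cannot bind it.

{3}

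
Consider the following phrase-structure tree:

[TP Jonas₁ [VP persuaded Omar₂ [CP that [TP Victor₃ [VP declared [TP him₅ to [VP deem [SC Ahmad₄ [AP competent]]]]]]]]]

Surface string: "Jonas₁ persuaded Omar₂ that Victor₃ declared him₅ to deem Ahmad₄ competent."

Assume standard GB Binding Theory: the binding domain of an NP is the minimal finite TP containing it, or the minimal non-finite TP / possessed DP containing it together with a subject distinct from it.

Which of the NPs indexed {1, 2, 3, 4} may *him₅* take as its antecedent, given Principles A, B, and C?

{1, 2}

*him* is a pronoun, so Principle B applies: it must be free in its binding domain.
Binding domain of *him₅*: the embedded TP, whose subject is Victor₃.
*Jonas₁* c-commands the pronoun but from outside its binding domain, and is not c-commanded by it → coindexation permitted.
*Omar₂* c-commands the pronoun but from outside its binding domain, and is not c-commanded by it → coindexation permitted.
*Victor₃* c-commands the pronoun within its binding domain → coindexation would violate Principle B.
*Ahmad₄*: the pronoun c-commands this R-expression → coindexation would violate Principle C on *Ahmad₄*.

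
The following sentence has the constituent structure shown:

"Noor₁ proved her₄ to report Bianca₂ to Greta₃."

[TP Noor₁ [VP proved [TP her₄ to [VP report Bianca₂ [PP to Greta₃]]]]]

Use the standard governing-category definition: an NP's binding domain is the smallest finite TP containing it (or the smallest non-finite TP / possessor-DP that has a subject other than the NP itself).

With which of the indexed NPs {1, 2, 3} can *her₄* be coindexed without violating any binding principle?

none

*her* is a pronoun, so Principle B applies: it must be free in its binding domain.
Binding domain of *her₄*: the matrix TP, whose subject is Noor₁.
*Noor₁* c-commands the pronoun within its binding domain → coindexation would violate Principle B.
*Bianca₂*: the pronoun c-commands this R-expression → coindexation would violate Principle C on *Bianca₂*.
*Greta₃*: the pronoun c-commands this R-expression → coindexation would violate Principle C on *Greta₃*.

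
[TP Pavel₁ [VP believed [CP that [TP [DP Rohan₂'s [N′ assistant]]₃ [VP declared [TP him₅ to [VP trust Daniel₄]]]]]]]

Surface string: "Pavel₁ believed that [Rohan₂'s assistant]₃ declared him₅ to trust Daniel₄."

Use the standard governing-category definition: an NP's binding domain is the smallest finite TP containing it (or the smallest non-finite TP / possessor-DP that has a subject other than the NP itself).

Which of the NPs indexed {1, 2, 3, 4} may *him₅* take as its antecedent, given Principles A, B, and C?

{1, 2}

*him* is a pronoun, so Principle B applies: it must be free in its binding domain.
Binding domain of *him₅*: the embedded TP, whose subject is [Rohan₂'s assistant]₃.
*Pavel₁* c-commands the pronoun but from outside its binding domain, and is not c-commanded by it → coindexation permitted.
*Rohan₂* and the pronoun do not c-command one another → neither Principle B nor Principle C is at stake; coindexation permitted.
*[Rohan₂'s assistant]₃* c-commands the pronoun within its binding domain → coindexation would violate Principle B.
*Daniel₄*: the pronoun c-commands this R-expression → coindexation would violate Principle C on *Daniel₄*.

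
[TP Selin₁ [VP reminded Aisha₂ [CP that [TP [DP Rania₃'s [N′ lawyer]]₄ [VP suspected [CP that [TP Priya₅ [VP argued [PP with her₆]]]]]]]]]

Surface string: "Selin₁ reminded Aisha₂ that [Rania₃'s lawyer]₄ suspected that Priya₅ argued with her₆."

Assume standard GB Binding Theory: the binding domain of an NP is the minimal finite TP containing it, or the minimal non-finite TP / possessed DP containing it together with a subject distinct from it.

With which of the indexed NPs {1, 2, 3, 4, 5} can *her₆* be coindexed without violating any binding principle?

{1, 2, 3, 4}

*her* is a pronoun, so Principle B applies: it must be free in its binding domain.
Binding domain of *her₆*: the embedded TP, whose subject is Priya₅.
*Selin₁* c-commands the pronoun but from outside its binding domain, and is not c-commanded by it → coindexation permitted.
*Aisha₂* c-commands the pronoun but from outside its binding domain, and is not c-commanded by it → coindexation permitted.
*Rania₃* and the pronoun do not c-command one another → neither Principle B nor Principle C is at stake; coindexation permitted.
*[Rania₃'s lawyer]₄* c-commands the pronoun but from outside its binding domain, and is not c-commanded by it → coindexation permitted.
*Priya₅* c-commands the pronoun within its binding domain → coindexation would violate Principle B.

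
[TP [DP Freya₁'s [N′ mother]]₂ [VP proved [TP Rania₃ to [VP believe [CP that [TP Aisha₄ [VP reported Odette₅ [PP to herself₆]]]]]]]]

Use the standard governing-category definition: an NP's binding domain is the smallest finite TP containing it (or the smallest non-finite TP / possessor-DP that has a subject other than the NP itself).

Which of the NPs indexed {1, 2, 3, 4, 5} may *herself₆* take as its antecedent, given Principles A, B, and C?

*herself* is an anaphor, so Principle A applies: it must be bound in its binding domain.
Binding domain of *herself₆*: the embedded TP, whose subject is Aisha₄.
*Freya₁* does not c-command the anaphor → cannot bind it.
*[Freya₁'s mother]₂* c-commands the anaphor but is outside its binding domain → cannot satisfy Principle A.
*Rania₃* c-commands the anaphor but is outside its binding domain → cannot satisfy Principle A.
*Aisha₄* c-commands the anaphor within its binding domain → licit binder.
*Odette₅* c-commands the anaphor within its binding domain → licit binder.

{4, 5}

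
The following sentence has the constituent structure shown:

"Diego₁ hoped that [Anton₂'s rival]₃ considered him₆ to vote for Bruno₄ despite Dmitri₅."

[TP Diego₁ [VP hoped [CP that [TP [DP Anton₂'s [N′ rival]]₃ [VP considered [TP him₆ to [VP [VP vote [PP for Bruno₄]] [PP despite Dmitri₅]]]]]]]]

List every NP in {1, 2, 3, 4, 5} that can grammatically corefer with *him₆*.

{1, 2}

*him* is a pronoun, so Principle B applies: it must be free in its binding domain.
Binding domain of *him₆*: the embedded TP, whose subject is [Anton₂'s rival]₃.
*Diego₁* c-commands the pronoun but from outside its binding domain, and is not c-commanded by it → coindexation permitted.
*Anton₂* and the pronoun do not c-command one another → neither Principle B nor Principle C is at stake; coindexation permitted.
*[Anton₂'s rival]₃* c-commands the pronoun within its binding domain → coindexation would violate Principle B.
*Bruno₄*: the pronoun c-commands this R-expression → coindexation would violate Principle C on *Bruno₄*.
*Dmitri₅*: the pronoun c-commands this R-expression → coindexation would violate Principle C on *Dmitri₅*.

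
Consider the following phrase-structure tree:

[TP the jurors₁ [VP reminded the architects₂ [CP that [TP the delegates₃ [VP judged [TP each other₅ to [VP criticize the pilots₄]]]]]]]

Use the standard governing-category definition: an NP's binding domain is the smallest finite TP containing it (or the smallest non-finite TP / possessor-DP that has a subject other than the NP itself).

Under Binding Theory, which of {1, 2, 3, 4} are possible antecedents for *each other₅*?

{3}

*each other* is an anaphor, so Principle A applies: it must be bound in its binding domain.
Binding domain of *each other₅*: the embedded TP, whose subject is the delegates₃.
*the jurors₁* c-commands the anaphor but is outside its binding domain → cannot satisfy Principle A.
*the architects₂* c-commands the anaphor but is outside its binding domain → cannot satisfy Principle A.
*the delegates₃* c-commands the anaphor within its binding domain → licit binder.
*the pilots₄* does not c-command the anaphor → cannot bind it.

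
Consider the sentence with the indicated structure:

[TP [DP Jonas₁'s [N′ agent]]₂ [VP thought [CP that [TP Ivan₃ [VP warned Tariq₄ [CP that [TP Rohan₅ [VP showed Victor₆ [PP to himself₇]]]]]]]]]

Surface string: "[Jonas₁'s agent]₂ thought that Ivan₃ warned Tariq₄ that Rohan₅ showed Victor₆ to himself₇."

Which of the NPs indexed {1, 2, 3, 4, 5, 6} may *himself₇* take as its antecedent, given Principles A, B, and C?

*himself* is an anaphor, so Principle A applies: it must be bound in its binding domain.
Binding domain of *himself₇*: the embedded TP, whose subject is Rohan₅.
*Jonas₁* does not c-command the anaphor → cannot bind it.
*[Jonas₁'s agent]₂* c-commands the anaphor but is outside its binding domain → cannot satisfy Principle A.
*Ivan₃* c-commands the anaphor but is outside its binding domain → cannot satisfy Principle A.
*Tariq₄* c-commands the anaphor but is outside its binding domain → cannot satisfy Principle A.
*Rohan₅* c-commands the anaphor within its binding domain → licit binder.
*Victor₆* c-commands the anaphor within its binding domain → licit binder.

{5, 6}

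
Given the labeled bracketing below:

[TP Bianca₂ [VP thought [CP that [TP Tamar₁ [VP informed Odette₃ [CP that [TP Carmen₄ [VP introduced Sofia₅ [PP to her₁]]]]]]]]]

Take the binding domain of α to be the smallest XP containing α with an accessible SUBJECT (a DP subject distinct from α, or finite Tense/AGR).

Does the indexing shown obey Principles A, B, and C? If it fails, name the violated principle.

grammatical

The two coindexed NPs are *Tamar₁* and *her₁*.
*her₁* is a pronoun; its binding domain is the embedded TP, whose subject is Carmen₄. Within that domain it is c-commanded only by *Carmen₄*, *Sofia₅*, which carry a different index — the pronoun is free locally, so Principle B holds.
*Tamar₁* is an R-expression; *her₁* does not c-command it, and no other NP shares its index, so Principle C is satisfied.
All principles are respected.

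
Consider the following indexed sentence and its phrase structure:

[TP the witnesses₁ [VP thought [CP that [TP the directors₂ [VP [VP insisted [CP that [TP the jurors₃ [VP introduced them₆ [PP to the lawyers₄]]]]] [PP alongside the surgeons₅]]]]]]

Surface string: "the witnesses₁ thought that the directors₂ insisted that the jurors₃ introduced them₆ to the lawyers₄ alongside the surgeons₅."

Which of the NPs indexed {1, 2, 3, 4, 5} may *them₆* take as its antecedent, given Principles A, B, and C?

*them* is a pronoun, so Principle B applies: it must be free in its binding domain.
Binding domain of *them₆*: the embedded TP, whose subject is the jurors₃.
*the witnesses₁* c-commands the pronoun but from outside its binding domain, and is not c-commanded by it → coindexation permitted.
*the directors₂* c-commands the pronoun but from outside its binding domain, and is not c-commanded by it → coindexation permitted.
*the jurors₃* c-commands the pronoun within its binding domain → coindexation would violate Principle B.
*the lawyers₄*: the pronoun c-commands this R-expression → coindexation would violate Principle C on *the lawyers₄*.
*the surgeons₅* and the pronoun do not c-command one another → neither Principle B nor Principle C is at stake; coindexation permitted.

{1, 2, 5}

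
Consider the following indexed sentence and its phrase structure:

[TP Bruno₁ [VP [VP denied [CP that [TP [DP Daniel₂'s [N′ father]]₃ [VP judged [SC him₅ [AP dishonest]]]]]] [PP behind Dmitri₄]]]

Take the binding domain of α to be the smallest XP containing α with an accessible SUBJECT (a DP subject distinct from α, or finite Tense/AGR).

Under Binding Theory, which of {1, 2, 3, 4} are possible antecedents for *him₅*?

*him* is a pronoun, so Principle B applies: it must be free in its binding domain.
Binding domain of *him₅*: the embedded TP, whose subject is [Daniel₂'s father]₃.
*Bruno₁* c-commands the pronoun but from outside its binding domain, and is not c-commanded by it → coindexation permitted.
*Daniel₂* and the pronoun do not c-command one another → neither Principle B nor Principle C is at stake; coindexation permitted.
*[Daniel₂'s father]₃* c-commands the pronoun within its binding domain → coindexation would violate Principle B.
*Dmitri₄* and the pronoun do not c-command one another → neither Principle B nor Principle C is at stake; coindexation permitted.

{1, 2, 4}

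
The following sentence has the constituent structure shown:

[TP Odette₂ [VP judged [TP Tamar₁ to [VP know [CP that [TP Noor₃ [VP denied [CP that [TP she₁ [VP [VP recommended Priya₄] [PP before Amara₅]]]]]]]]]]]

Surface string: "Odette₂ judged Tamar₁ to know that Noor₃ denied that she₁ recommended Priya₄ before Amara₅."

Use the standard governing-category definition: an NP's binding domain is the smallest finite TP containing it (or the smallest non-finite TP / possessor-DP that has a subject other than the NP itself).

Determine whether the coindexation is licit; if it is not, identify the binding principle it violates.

grammatical

The two coindexed NPs are *Tamar₁* and *she₁*.
*she₁* is a pronoun; nothing c-commands it within its binding domain (the embedded TP.), so Principle B holds trivially.
*Tamar₁* is an R-expression; *she₁* does not c-command it, and no other NP shares its index, so Principle C is satisfied.
All principles are respected.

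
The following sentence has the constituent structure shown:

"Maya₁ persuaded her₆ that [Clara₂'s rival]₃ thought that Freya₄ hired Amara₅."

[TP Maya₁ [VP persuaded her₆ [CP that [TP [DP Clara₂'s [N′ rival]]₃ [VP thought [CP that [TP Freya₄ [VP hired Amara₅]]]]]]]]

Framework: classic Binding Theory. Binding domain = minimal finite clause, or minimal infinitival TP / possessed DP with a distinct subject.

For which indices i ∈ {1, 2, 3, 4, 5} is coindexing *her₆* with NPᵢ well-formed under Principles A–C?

*her* is a pronoun, so Principle B applies: it must be free in its binding domain.
Binding domain of *her₆*: the matrix TP, whose subject is Maya₁.
*Maya₁* c-commands the pronoun within its binding domain → coindexation would violate Principle B.
*Clara₂*: the pronoun c-commands this R-expression → coindexation would violate Principle C on *Clara₂*.
*[Clara₂'s rival]₃*: the pronoun c-commands this R-expression → coindexation would violate Principle C on *[Clara₂'s rival]₃*.
*Freya₄*: the pronoun c-commands this R-expression → coindexation would violate Principle C on *Freya₄*.
*Amara₅*: the pronoun c-commands this R-expression → coindexation would violate Principle C on *Amara₅*.

none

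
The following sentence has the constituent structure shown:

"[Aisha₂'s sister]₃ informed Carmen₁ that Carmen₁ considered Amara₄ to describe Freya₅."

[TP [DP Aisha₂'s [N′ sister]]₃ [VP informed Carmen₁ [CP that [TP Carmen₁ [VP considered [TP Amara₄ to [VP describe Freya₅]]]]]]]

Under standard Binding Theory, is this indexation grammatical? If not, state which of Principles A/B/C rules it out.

The two coindexed NPs are *Carmen₁* (the lower occurrence) and *Carmen₁* (the higher occurrence).
*Carmen₁* (the lower occurrence) is an R-expression. Principle C requires it to be free everywhere.
*Carmen₁* (the higher occurrence) c-commands it and carries the same index.
The R-expression is bound → Principle C violation.

Principle C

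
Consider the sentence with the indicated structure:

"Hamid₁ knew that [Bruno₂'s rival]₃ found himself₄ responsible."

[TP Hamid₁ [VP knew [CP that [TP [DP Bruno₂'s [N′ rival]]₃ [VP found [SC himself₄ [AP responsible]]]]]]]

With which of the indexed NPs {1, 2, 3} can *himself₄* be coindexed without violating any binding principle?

{3}

*himself* is an anaphor, so Principle A applies: it must be bound in its binding domain.
Binding domain of *himself₄*: the embedded TP, whose subject is [Bruno₂'s rival]₃.
*Hamid₁* c-commands the anaphor but is outside its binding domain → cannot satisfy Principle A.
*Bruno₂* does not c-command the anaphor → cannot bind it.
*[Bruno₂'s rival]₃* c-commands the anaphor within its binding domain → licit binder.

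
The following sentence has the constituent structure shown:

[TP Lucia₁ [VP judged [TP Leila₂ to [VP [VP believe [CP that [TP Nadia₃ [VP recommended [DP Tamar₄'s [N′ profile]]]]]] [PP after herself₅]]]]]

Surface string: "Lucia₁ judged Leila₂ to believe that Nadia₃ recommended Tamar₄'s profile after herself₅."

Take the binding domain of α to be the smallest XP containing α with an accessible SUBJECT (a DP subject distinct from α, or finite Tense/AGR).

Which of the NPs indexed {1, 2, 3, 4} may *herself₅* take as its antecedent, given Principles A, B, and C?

*herself* is an anaphor, so Principle A applies: it must be bound in its binding domain.
Binding domain of *herself₅*: the embedded TP, whose subject is Leila₂.
*Lucia₁* c-commands the anaphor but is outside its binding domain → cannot satisfy Principle A.
*Leila₂* c-commands the anaphor within its binding domain → licit binder.
*Nadia₃* does not c-command the anaphor → cannot bind it.
*Tamar₄* does not c-command the anaphor → cannot bind it.

{2}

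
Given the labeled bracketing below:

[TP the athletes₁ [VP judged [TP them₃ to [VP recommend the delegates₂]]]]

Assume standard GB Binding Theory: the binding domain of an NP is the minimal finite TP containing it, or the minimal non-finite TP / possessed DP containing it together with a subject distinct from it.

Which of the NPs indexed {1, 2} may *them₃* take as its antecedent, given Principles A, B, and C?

*them* is a pronoun, so Principle B applies: it must be free in its binding domain.
Binding domain of *them₃*: the matrix TP, whose subject is the athletes₁.
*the athletes₁* c-commands the pronoun within its binding domain → coindexation would violate Principle B.
*the delegates₂*: the pronoun c-commands this R-expression → coindexation would violate Principle C on *the delegates₂*.

none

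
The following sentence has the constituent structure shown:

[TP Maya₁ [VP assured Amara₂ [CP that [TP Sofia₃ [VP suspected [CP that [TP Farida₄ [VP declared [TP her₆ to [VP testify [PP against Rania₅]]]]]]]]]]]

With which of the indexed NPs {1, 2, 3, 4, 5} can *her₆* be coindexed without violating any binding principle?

*her* is a pronoun, so Principle B applies: it must be free in its binding domain.
Binding domain of *her₆*: the embedded TP, whose subject is Farida₄.
*Maya₁* c-commands the pronoun but from outside its binding domain, and is not c-commanded by it → coindexation permitted.
*Amara₂* c-commands the pronoun but from outside its binding domain, and is not c-commanded by it → coindexation permitted.
*Sofia₃* c-commands the pronoun but from outside its binding domain, and is not c-commanded by it → coindexation permitted.
*Farida₄* c-commands the pronoun within its binding domain → coindexation would violate Principle B.
*Rania₅*: the pronoun c-commands this R-expression → coindexation would violate Principle C on *Rania₅*.

{1, 2, 3}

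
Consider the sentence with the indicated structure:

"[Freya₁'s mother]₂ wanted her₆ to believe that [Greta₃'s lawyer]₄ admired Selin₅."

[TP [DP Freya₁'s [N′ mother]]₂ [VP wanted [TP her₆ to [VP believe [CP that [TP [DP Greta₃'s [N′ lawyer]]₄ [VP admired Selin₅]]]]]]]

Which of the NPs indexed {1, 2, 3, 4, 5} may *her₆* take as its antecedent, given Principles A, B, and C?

*her* is a pronoun, so Principle B applies: it must be free in its binding domain.
Binding domain of *her₆*: the matrix TP, whose subject is [Freya₁'s mother]₂.
*Freya₁* and the pronoun do not c-command one another → neither Principle B nor Principle C is at stake; coindexation permitted.
*[Freya₁'s mother]₂* c-commands the pronoun within its binding domain → coindexation would violate Principle B.
*Greta₃*: the pronoun c-commands this R-expression → coindexation would violate Principle C on *Greta₃*.
*[Greta₃'s lawyer]₄*: the pronoun c-commands this R-expression → coindexation would violate Principle C on *[Greta₃'s lawyer]₄*.
*Selin₅*: the pronoun c-commands this R-expression → coindexation would violate Principle C on *Selin₅*.

{1}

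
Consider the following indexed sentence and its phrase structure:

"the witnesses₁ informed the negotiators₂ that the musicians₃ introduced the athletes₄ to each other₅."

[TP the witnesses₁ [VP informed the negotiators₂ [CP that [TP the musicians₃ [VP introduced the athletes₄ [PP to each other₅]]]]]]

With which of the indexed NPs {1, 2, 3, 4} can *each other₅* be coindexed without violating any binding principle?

{3, 4}

*each other* is an anaphor, so Principle A applies: it must be bound in its binding domain.
Binding domain of *each other₅*: the embedded TP, whose subject is the musicians₃.
*the witnesses₁* c-commands the anaphor but is outside its binding domain → cannot satisfy Principle A.
*the negotiators₂* c-commands the anaphor but is outside its binding domain → cannot satisfy Principle A.
*the musicians₃* c-commands the anaphor within its binding domain → licit binder.
*the athletes₄* c-commands the anaphor within its binding domain → licit binder.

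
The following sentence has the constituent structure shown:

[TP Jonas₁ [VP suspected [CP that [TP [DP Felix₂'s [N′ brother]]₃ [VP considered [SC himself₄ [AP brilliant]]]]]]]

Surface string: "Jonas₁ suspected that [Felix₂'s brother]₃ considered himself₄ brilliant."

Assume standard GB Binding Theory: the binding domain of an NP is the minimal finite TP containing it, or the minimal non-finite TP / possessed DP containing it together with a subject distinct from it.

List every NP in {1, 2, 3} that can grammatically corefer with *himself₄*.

*himself* is an anaphor, so Principle A applies: it must be bound in its binding domain.
Binding domain of *himself₄*: the embedded TP, whose subject is [Felix₂'s brother]₃.
*Jonas₁* c-commands the anaphor but is outside its binding domain → cannot satisfy Principle A.
*Felix₂* does not c-command the anaphor → cannot bind it.
*[Felix₂'s brother]₃* c-commands the anaphor within its binding domain → licit binder.

{3}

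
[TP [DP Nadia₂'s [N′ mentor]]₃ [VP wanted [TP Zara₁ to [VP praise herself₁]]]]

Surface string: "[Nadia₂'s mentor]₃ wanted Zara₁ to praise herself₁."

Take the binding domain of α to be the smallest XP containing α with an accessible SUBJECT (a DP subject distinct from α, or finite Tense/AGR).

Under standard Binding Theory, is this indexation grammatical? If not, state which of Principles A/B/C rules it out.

The two coindexed NPs are *Zara₁* and *herself₁*.
*herself₁* is an anaphor; its binding domain is the embedded TP, whose subject is Zara₁. *Zara₁* c-commands it within that domain and shares its index, so Principle A is satisfied.
*Zara₁* is an R-expression; *herself₁* does not c-command it, and no other NP shares its index, so Principle C is satisfied.
All principles are respected.

grammatical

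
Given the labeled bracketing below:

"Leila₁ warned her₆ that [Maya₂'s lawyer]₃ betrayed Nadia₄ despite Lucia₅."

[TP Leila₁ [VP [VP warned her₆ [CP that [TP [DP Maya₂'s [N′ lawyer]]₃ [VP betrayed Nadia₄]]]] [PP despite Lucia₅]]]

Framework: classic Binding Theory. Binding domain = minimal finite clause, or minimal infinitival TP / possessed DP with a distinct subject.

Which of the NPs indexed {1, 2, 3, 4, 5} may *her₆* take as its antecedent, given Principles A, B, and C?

*her* is a pronoun, so Principle B applies: it must be free in its binding domain.
Binding domain of *her₆*: the matrix TP, whose subject is Leila₁.
*Leila₁* c-commands the pronoun within its binding domain → coindexation would violate Principle B.
*Maya₂*: the pronoun c-commands this R-expression → coindexation would violate Principle C on *Maya₂*.
*[Maya₂'s lawyer]₃*: the pronoun c-commands this R-expression → coindexation would violate Principle C on *[Maya₂'s lawyer]₃*.
*Nadia₄*: the pronoun c-commands this R-expression → coindexation would violate Principle C on *Nadia₄*.
*Lucia₅* and the pronoun do not c-command one another → neither Principle B nor Principle C is at stake; coindexation permitted.

{5}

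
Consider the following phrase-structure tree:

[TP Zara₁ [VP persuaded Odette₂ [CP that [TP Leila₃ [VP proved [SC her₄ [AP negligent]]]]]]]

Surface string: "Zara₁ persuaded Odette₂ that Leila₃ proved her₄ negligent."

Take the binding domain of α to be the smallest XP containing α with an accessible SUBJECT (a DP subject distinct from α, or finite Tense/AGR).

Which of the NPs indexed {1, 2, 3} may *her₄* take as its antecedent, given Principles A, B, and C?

*her* is a pronoun, so Principle B applies: it must be free in its binding domain.
Binding domain of *her₄*: the embedded TP, whose subject is Leila₃.
*Zara₁* c-commands the pronoun but from outside its binding domain, and is not c-commanded by it → coindexation permitted.
*Odette₂* c-commands the pronoun but from outside its binding domain, and is not c-commanded by it → coindexation permitted.
*Leila₃* c-commands the pronoun within its binding domain → coindexation would violate Principle B.

{1, 2}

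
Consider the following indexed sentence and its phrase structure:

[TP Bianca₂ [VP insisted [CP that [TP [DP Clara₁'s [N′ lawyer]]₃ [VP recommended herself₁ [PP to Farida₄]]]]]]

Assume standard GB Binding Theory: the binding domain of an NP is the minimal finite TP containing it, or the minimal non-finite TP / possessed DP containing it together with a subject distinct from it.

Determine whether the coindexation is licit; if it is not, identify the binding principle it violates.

The two coindexed NPs are *Clara₁* and *herself₁*.
*herself₁* is an anaphor. Principle A requires it to be bound within its binding domain — the embedded TP, whose subject is [Clara₁'s lawyer]₃.
Within that domain it is c-commanded by *[Clara₁'s lawyer]₃*, which does not share its index.
*Clara₁* does not c-command the anaphor at all.
The anaphor is unbound in its domain → Principle A violation.

Principle A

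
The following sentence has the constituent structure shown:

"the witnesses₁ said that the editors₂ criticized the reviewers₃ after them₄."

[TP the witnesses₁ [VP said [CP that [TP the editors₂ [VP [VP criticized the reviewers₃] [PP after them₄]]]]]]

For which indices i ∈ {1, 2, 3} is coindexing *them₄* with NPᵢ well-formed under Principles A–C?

*them* is a pronoun, so Principle B applies: it must be free in its binding domain.
Binding domain of *them₄*: the embedded TP, whose subject is the editors₂.
*the witnesses₁* c-commands the pronoun but from outside its binding domain, and is not c-commanded by it → coindexation permitted.
*the editors₂* c-commands the pronoun within its binding domain → coindexation would violate Principle B.
*the reviewers₃* and the pronoun do not c-command one another → neither Principle B nor Principle C is at stake; coindexation permitted.

{1, 3}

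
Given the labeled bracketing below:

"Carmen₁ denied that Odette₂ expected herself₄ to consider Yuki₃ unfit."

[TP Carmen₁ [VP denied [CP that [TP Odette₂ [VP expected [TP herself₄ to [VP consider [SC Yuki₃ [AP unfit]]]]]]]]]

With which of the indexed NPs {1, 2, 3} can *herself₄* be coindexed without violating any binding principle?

*herself* is an anaphor, so Principle A applies: it must be bound in its binding domain.
Binding domain of *herself₄*: the embedded TP, whose subject is Odette₂.
*Carmen₁* c-commands the anaphor but is outside its binding domain → cannot satisfy Principle A.
*Odette₂* c-commands the anaphor within its binding domain → licit binder.
*Yuki₃* does not c-command the anaphor → cannot bind it.

{2}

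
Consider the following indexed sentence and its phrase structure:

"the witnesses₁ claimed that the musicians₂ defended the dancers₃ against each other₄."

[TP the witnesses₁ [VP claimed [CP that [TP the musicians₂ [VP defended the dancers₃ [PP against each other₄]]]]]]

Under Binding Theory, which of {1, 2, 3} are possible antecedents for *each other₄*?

*each other* is an anaphor, so Principle A applies: it must be bound in its binding domain.
Binding domain of *each other₄*: the embedded TP, whose subject is the musicians₂.
*the witnesses₁* c-commands the anaphor but is outside its binding domain → cannot satisfy Principle A.
*the musicians₂* c-commands the anaphor within its binding domain → licit binder.
*the dancers₃* c-commands the anaphor within its binding domain → licit binder.

{2, 3}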